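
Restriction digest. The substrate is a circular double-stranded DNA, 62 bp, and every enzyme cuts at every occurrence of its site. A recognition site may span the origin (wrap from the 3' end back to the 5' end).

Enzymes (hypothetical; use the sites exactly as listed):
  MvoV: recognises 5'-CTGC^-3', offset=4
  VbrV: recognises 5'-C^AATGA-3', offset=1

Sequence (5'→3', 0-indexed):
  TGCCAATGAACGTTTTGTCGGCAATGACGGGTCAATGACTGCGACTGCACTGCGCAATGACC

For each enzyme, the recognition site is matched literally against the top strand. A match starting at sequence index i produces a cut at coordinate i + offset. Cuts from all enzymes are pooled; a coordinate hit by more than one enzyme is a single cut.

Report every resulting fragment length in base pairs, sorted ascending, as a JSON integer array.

Per-enzyme occurrences:
  MvoV CTGC/4: at [38, 44, 49, 61] ⇒ [3, 42, 48, 53]
  VbrV CAATGA/1: at [3, 21, 32, 54] ⇒ [4, 22, 33, 55]

Pooled cuts: [3, 4, 22, 33, 42, 48, 53, 55]

Fragment lengths:
  3→4: 1 bp
  4→22: 18 bp
  22→33: 11 bp
  33→42: 9 bp
  42→48: 6 bp
  48→53: 5 bp
  53→55: 2 bp
  55→3 (wrap): 62-55+3 = 10 bp

[1,2,5,6,9,10,11,18]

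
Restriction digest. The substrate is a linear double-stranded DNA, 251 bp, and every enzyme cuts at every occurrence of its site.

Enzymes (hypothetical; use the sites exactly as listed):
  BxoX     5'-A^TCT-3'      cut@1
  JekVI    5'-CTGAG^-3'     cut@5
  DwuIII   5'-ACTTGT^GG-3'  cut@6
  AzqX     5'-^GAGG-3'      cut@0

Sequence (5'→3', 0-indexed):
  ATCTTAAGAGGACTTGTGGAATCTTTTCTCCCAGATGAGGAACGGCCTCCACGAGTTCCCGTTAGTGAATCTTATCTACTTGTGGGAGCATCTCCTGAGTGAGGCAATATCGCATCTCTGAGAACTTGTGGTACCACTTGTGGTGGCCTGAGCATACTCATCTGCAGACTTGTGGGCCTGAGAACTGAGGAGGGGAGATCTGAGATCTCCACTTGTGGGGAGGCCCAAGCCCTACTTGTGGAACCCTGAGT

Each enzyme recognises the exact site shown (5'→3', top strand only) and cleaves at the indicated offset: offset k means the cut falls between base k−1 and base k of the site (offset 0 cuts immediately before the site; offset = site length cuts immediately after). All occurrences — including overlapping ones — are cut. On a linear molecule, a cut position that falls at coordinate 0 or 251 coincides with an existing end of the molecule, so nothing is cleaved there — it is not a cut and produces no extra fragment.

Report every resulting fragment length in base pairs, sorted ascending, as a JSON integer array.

Scan for sites:
  BxoX ATCT/1: at [0, 20, 68, 73, 89, 113, 159, 197, 204] ⇒ [1, 21, 69, 74, 90, 114, 160, 198, 205]
  JekVI CTGAG/5: at [94, 117, 147, 177, 184, 199, 245] ⇒ [99, 122, 152, 182, 189, 204, 250]
  DwuIII ACTTGTGG/6: at [11, 77, 123, 135, 167, 210, 233] ⇒ [17, 83, 129, 141, 173, 216, 239]
  AzqX GAGG/0: at [7, 36, 100, 186, 189, 219] ⇒ [7, 36, 100, 186, 189, 219]

All cut coordinates (distinct, sorted): [1, 7, 17, 21, 36, 69, 74, 83, 90, 99, 100, 114, 122, 129, 141, 152, 160, 173, 182, 186, 189, 198, 204, 205, 216, 219, 239, 250]

Fragments:
  [0,1): 1 bp
  [1,7): 6 bp
  [7,17): 10 bp
  [17,21): 4 bp
  [21,36): 15 bp
  [36,69): 33 bp
  [69,74): 5 bp
  [74,83): 9 bp
  [83,90): 7 bp
  [90,99): 9 bp
  [99,100): 1 bp
  [100,114): 14 bp
  [114,122): 8 bp
  [122,129): 7 bp
  [129,141): 12 bp
  [141,152): 11 bp
  [152,160): 8 bp
  [160,173): 13 bp
  [173,182): 9 bp
  [182,186): 4 bp
  [186,189): 3 bp
  [189,198): 9 bp
  [198,204): 6 bp
  [204,205): 1 bp
  [205,216): 11 bp
  [216,219): 3 bp
  [219,239): 20 bp
  [239,250): 11 bp
  [250,251): 1 bp

[1,1,1,1,3,3,4,4,5,6,6,7,7,8,8,9,9,9,9,10,11,11,11,12,13,14,15,20,33]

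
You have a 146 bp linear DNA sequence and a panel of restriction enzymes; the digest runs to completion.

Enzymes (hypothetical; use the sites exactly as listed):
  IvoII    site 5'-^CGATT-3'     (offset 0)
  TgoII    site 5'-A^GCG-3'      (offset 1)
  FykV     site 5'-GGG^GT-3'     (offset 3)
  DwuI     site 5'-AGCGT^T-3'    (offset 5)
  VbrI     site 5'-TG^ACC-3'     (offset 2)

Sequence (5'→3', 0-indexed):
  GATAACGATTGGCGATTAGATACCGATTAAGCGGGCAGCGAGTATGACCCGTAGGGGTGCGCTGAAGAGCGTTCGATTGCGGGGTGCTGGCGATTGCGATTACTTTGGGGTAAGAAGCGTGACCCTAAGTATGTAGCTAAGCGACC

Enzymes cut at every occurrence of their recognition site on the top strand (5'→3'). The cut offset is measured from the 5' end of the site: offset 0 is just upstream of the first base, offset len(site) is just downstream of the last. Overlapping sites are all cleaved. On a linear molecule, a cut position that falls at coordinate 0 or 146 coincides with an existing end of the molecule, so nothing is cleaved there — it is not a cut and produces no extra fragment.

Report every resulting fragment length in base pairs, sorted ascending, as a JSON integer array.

Site scan:
  IvoII CGATT/0: at [5, 12, 23, 73, 90, 96] ⇒ [5, 12, 23, 73, 90, 96]
  TgoII AGCG/1: at [29, 36, 67, 115, 139] ⇒ [30, 37, 68, 116, 140]
  FykV GGGGT/3: at [53, 80, 106] ⇒ [56, 83, 109]
  DwuI AGCGTT/5: at [67] ⇒ [72]
  VbrI TGACC/2: at [44, 119] ⇒ [46, 121]

Pooled cuts: [5, 12, 23, 30, 37, 46, 56, 68, 72, 73, 83, 90, 96, 109, 116, 121, 140]

Fragment lengths:
  [0,5): 5 bp
  [5,12): 7 bp
  [12,23): 11 bp
  [23,30): 7 bp
  [30,37): 7 bp
  [37,46): 9 bp
  [46,56): 10 bp
  [56,68): 12 bp
  [68,72): 4 bp
  [72,73): 1 bp
  [73,83): 10 bp
  [83,90): 7 bp
  [90,96): 6 bp
  [96,109): 13 bp
  [109,116): 7 bp
  [116,121): 5 bp
  [121,140): 19 bp
  [140,146): 6 bp

[1,4,5,5,6,6,7,7,7,7,7,9,10,10,11,12,13,19]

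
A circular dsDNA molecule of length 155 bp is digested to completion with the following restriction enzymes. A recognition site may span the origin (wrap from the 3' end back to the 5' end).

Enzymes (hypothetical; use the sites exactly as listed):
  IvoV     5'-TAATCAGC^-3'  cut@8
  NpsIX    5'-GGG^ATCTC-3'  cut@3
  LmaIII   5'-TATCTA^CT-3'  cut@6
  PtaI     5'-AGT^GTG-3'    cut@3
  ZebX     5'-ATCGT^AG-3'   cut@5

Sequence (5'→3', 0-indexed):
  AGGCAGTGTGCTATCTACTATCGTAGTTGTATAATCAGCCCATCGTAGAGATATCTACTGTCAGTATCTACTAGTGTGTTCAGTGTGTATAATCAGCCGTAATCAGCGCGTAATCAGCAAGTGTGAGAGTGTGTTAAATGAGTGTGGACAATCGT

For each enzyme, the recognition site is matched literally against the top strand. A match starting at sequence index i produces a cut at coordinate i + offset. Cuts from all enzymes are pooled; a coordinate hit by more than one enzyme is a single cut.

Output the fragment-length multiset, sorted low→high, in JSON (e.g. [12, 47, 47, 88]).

[4,5,7,7,7,8,9,10,10,11,11,12,13,13,13,15]

Scan for sites:
  IvoV TAATCAGC/8: at [31, 89, 99, 110] ⇒ [39, 97, 107, 118]
  NpsIX (GGGATCTC, off=3): no sites
  LmaIII TATCTACT/6: at [11, 51, 64] ⇒ [17, 57, 70]
  PtaI AGTGTG/3: at [4, 72, 81, 119, 127, 140] ⇒ [7, 75, 84, 122, 130, 143]
  ZebX ATCGTAG/5: at [19, 41, 150] ⇒ [0, 24, 46]

Pooled cuts: [0, 7, 17, 24, 39, 46, 57, 70, 75, 84, 97, 107, 118, 122, 130, 143]

Fragment lengths:
  0→7: 7 bp
  7→17: 10 bp
  17→24: 7 bp
  24→39: 15 bp
  39→46: 7 bp
  46→57: 11 bp
  57→70: 13 bp
  70→75: 5 bp
  75→84: 9 bp
  84→97: 13 bp
  97→107: 10 bp
  107→118: 11 bp
  118→122: 4 bp
  122→130: 8 bp
  130→143: 13 bp
  143→0 (wrap): 155-143+0 = 12 bp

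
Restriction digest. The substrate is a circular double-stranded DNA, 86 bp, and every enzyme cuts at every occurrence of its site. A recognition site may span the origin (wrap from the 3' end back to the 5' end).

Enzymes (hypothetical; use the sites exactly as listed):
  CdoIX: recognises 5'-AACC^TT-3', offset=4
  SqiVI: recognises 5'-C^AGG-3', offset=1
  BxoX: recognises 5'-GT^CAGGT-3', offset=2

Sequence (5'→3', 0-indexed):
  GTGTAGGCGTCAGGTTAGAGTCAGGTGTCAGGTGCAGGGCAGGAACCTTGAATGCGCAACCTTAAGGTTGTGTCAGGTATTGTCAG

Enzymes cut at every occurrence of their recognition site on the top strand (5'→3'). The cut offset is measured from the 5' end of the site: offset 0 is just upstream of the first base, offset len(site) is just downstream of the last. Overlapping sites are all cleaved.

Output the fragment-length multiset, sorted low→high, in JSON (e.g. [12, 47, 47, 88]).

Per-enzyme occurrences:
  CdoIX (AACCTT, off=4): starts [43, 57] → cuts [47, 61]
  SqiVI (CAGG, off=1): starts [10, 21, 28, 34, 39, 73, 83] → cuts [11, 22, 29, 35, 40, 74, 84]
  BxoX (GTCAGGT, off=2): starts [8, 19, 26, 71, 81] → cuts [10, 21, 28, 73, 83]

Pooled cuts: [10, 11, 21, 22, 28, 29, 35, 40, 47, 61, 73, 74, 83, 84]

Fragment lengths:
  10→11: 1 bp
  11→21: 10 bp
  21→22: 1 bp
  22→28: 6 bp
  28→29: 1 bp
  29→35: 6 bp
  35→40: 5 bp
  40→47: 7 bp
  47→61: 14 bp
  61→73: 12 bp
  73→74: 1 bp
  74→83: 9 bp
  83→84: 1 bp
  84→10 (wrap): 86-84+10 = 12 bp

[1,1,1,1,1,5,6,6,7,9,10,12,12,14]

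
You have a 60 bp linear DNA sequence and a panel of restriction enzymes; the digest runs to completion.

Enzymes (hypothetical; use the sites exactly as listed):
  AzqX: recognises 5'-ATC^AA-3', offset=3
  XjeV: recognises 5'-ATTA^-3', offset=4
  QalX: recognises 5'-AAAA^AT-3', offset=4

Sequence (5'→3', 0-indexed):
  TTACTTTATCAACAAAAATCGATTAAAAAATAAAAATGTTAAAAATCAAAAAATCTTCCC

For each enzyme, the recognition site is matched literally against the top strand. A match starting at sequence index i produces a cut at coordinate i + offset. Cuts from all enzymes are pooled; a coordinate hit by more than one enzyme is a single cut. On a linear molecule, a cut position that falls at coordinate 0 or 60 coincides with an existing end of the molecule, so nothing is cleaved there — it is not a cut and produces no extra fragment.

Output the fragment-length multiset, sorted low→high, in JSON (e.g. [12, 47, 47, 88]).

Site scan:
  AzqX ATCAA/3: at [7, 44] ⇒ [10, 47]
  XjeV ATTA/4: at [21] ⇒ [25]
  QalX AAAAAT/4: at [13, 25, 31, 40, 48] ⇒ [17, 29, 35, 44, 52]

Pooled cuts: [10, 17, 25, 29, 35, 44, 47, 52]

Fragment lengths:
  [0,10): 10 bp
  [10,17): 7 bp
  [17,25): 8 bp
  [25,29): 4 bp
  [29,35): 6 bp
  [35,44): 9 bp
  [44,47): 3 bp
  [47,52): 5 bp
  [52,60): 8 bp

[3,4,5,6,7,8,8,9,10]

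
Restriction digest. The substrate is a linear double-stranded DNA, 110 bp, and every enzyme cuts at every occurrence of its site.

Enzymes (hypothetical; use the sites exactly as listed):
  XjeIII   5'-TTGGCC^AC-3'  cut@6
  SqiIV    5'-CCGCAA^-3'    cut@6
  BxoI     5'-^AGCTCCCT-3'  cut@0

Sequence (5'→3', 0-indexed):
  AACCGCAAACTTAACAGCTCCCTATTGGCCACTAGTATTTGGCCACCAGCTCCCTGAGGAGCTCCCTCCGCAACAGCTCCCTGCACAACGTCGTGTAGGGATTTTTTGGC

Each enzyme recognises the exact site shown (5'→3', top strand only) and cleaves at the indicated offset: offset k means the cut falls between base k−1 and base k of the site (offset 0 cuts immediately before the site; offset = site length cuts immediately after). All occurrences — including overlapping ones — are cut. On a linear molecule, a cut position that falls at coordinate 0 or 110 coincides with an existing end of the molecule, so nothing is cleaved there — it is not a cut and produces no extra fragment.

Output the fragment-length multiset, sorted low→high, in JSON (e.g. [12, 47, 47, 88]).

Site scan:
  XjeIII (TTGGCCAC, off=6): starts [24, 38] → cuts [30, 44]
  SqiIV (CCGCAA, off=6): starts [2, 67] → cuts [8, 73]
  BxoI (AGCTCCCT, off=0): starts [15, 47, 59, 74] → cuts [15, 47, 59, 74]

Pooled cuts: [8, 15, 30, 44, 47, 59, 73, 74]

Fragments:
  [0,8): 8 bp
  [8,15): 7 bp
  [15,30): 15 bp
  [30,44): 14 bp
  [44,47): 3 bp
  [47,59): 12 bp
  [59,73): 14 bp
  [73,74): 1 bp
  [74,110): 36 bp

[1,3,7,8,12,14,14,15,36]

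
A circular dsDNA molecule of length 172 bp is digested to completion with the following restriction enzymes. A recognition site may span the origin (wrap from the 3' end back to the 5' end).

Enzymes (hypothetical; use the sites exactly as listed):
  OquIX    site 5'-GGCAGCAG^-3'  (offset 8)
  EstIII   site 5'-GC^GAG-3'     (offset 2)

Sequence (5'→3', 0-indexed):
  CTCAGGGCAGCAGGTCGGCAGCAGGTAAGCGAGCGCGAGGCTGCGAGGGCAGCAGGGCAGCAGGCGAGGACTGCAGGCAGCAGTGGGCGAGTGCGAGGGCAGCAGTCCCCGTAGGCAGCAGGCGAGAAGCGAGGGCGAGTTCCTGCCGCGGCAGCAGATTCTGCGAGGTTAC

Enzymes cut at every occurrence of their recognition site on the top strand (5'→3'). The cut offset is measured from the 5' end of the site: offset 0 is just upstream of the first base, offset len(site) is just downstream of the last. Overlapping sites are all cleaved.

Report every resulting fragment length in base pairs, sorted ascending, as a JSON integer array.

Per-enzyme occurrences:
  OquIX (GGCAGCAG, off=8): starts [5, 16, 47, 55, 75, 97, 113, 149] → cuts [13, 24, 55, 63, 83, 105, 121, 157]
  EstIII (GCGAG, off=2): starts [28, 34, 42, 63, 86, 92, 121, 128, 134, 162] → cuts [30, 36, 44, 65, 88, 94, 123, 130, 136, 164]

All cut coordinates (distinct, sorted): [13, 24, 30, 36, 44, 55, 63, 65, 83, 88, 94, 105, 121, 123, 130, 136, 157, 164]

Fragments:
  13→24: 11 bp
  24→30: 6 bp
  30→36: 6 bp
  36→44: 8 bp
  44→55: 11 bp
  55→63: 8 bp
  63→65: 2 bp
  65→83: 18 bp
  83→88: 5 bp
  88→94: 6 bp
  94→105: 11 bp
  105→121: 16 bp
  121→123: 2 bp
  123→130: 7 bp
  130→136: 6 bp
  136→157: 21 bp
  157→164: 7 bp
  164→13 (wrap): 172-164+13 = 21 bp

[2,2,5,6,6,6,6,7,7,8,8,11,11,11,16,18,21,21]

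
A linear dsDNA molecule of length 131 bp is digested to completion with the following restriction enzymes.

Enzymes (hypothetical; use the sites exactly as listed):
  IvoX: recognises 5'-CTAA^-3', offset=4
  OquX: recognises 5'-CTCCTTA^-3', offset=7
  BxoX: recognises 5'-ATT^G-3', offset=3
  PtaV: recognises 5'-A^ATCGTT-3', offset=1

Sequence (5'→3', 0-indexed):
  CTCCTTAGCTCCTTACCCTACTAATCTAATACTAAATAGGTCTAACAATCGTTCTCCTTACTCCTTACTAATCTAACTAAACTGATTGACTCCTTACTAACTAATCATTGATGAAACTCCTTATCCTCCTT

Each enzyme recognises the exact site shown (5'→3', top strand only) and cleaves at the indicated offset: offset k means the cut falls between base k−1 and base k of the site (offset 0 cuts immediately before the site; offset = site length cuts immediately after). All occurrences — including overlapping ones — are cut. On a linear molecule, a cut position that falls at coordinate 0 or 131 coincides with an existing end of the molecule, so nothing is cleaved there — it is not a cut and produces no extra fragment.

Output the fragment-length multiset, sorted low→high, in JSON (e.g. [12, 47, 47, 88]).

Site scan:
  IvoX CTAA/4: at [20, 25, 31, 41, 67, 72, 76, 96, 100] ⇒ [24, 29, 35, 45, 71, 76, 80, 100, 104]
  OquX CTCCTTA/7: at [0, 8, 53, 60, 89, 116] ⇒ [7, 15, 60, 67, 96, 123]
  BxoX ATTG/3: at [84, 106] ⇒ [87, 109]
  PtaV AATCGTT/1: at [46] ⇒ [47]

All cut coordinates (distinct, sorted): [7, 15, 24, 29, 35, 45, 47, 60, 67, 71, 76, 80, 87, 96, 100, 104, 109, 123]

Fragments:
  [0,7): 7 bp
  [7,15): 8 bp
  [15,24): 9 bp
  [24,29): 5 bp
  [29,35): 6 bp
  [35,45): 10 bp
  [45,47): 2 bp
  [47,60): 13 bp
  [60,67): 7 bp
  [67,71): 4 bp
  [71,76): 5 bp
  [76,80): 4 bp
  [80,87): 7 bp
  [87,96): 9 bp
  [96,100): 4 bp
  [100,104): 4 bp
  [104,109): 5 bp
  [109,123): 14 bp
  [123,131): 8 bp

[2,4,4,4,4,5,5,5,6,7,7,7,8,8,9,9,10,13,14]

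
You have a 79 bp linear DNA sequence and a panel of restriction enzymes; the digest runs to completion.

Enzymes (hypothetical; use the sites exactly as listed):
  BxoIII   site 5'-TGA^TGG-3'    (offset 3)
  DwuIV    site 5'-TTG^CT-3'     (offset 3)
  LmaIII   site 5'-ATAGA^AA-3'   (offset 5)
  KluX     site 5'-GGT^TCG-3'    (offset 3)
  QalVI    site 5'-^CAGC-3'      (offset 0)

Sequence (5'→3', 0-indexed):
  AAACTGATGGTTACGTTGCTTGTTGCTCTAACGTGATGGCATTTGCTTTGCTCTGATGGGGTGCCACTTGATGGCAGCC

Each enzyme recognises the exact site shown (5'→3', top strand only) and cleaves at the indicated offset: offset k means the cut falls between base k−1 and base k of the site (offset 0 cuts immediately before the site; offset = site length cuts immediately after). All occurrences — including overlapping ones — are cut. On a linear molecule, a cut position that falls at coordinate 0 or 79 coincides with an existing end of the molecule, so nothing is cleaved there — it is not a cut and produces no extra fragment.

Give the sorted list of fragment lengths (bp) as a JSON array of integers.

Scan for sites:
  BxoIII (TGATGG, off=3): starts [4, 33, 53, 68] → cuts [7, 36, 56, 71]
  DwuIV (TTGCT, off=3): starts [15, 22, 42, 47] → cuts [18, 25, 45, 50]
  LmaIII (ATAGAAA, off=5): no sites
  KluX (GGTTCG, off=3): no sites
  QalVI (CAGC, off=0): starts [74] → cuts [74]

All cut coordinates (distinct, sorted): [7, 18, 25, 36, 45, 50, 56, 71, 74]

Fragment lengths:
  [0,7): 7 bp
  [7,18): 11 bp
  [18,25): 7 bp
  [25,36): 11 bp
  [36,45): 9 bp
  [45,50): 5 bp
  [50,56): 6 bp
  [56,71): 15 bp
  [71,74): 3 bp
  [74,79): 5 bp

[3,5,5,6,7,7,9,11,11,15]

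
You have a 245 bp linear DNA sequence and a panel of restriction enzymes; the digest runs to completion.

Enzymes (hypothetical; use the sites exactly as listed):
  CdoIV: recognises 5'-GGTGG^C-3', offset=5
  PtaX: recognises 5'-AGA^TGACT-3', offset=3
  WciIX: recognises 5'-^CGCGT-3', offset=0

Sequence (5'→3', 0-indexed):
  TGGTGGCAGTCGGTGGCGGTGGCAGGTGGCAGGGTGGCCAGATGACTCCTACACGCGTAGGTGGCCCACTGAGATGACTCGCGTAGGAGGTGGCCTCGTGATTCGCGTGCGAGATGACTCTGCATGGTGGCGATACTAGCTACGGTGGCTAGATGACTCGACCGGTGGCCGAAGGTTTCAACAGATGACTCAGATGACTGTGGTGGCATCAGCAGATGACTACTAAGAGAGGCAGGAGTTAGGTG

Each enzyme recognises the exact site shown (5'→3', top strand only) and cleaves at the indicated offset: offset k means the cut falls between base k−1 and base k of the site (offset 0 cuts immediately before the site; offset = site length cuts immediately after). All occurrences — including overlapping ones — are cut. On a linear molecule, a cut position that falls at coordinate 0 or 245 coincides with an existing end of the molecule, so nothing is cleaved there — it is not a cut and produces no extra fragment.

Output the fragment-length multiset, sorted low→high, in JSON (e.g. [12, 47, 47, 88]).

[5,5,5,6,6,7,8,9,10,10,10,10,11,11,11,12,14,15,16,17,18,29]

Scan for sites:
  CdoIV (GGTGGC, off=5): starts [1, 11, 17, 24, 32, 59, 88, 125, 143, 163, 201] → cuts [6, 16, 22, 29, 37, 64, 93, 130, 148, 168, 206]
  PtaX (AGATGACT, off=3): starts [39, 71, 111, 150, 182, 191, 213] → cuts [42, 74, 114, 153, 185, 194, 216]
  WciIX (CGCGT, off=0): starts [53, 79, 103] → cuts [53, 79, 103]

Pooled cuts: [6, 16, 22, 29, 37, 42, 53, 64, 74, 79, 93, 103, 114, 130, 148, 153, 168, 185, 194, 206, 216]

Fragment lengths:
  [0,6): 6 bp
  [6,16): 10 bp
  [16,22): 6 bp
  [22,29): 7 bp
  [29,37): 8 bp
  [37,42): 5 bp
  [42,53): 11 bp
  [53,64): 11 bp
  [64,74): 10 bp
  [74,79): 5 bp
  [79,93): 14 bp
  [93,103): 10 bp
  [103,114): 11 bp
  [114,130): 16 bp
  [130,148): 18 bp
  [148,153): 5 bp
  [153,168): 15 bp
  [168,185): 17 bp
  [185,194): 9 bp
  [194,206): 12 bp
  [206,216): 10 bp
  [216,245): 29 bp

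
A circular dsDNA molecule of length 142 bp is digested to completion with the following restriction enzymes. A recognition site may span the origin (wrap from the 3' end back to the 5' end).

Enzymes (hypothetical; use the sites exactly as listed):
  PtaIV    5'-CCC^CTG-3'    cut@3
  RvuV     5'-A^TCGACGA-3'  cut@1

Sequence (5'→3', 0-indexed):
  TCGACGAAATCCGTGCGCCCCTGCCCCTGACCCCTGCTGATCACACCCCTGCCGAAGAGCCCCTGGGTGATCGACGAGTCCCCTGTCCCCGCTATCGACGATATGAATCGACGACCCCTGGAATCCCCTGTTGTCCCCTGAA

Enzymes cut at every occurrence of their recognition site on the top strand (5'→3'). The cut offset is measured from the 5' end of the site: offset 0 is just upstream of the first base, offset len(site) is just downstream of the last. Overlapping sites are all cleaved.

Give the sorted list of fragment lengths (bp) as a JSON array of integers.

[5,6,7,8,10,10,10,12,12,13,14,15,20]

Per-enzyme occurrences:
  PtaIV (CCCCTG, off=3): starts [17, 23, 30, 45, 59, 79, 114, 124, 134] → cuts [20, 26, 33, 48, 62, 82, 117, 127, 137]
  RvuV (ATCGACGA, off=1): starts [69, 93, 106, 141] → cuts [0, 70, 94, 107]

Pooled cuts: [0, 20, 26, 33, 48, 62, 70, 82, 94, 107, 117, 127, 137]

Fragment lengths:
  0→20: 20 bp
  20→26: 6 bp
  26→33: 7 bp
  33→48: 15 bp
  48→62: 14 bp
  62→70: 8 bp
  70→82: 12 bp
  82→94: 12 bp
  94→107: 13 bp
  107→117: 10 bp
  117→127: 10 bp
  127→137: 10 bp
  137→0 (wrap): 142-137+0 = 5 bp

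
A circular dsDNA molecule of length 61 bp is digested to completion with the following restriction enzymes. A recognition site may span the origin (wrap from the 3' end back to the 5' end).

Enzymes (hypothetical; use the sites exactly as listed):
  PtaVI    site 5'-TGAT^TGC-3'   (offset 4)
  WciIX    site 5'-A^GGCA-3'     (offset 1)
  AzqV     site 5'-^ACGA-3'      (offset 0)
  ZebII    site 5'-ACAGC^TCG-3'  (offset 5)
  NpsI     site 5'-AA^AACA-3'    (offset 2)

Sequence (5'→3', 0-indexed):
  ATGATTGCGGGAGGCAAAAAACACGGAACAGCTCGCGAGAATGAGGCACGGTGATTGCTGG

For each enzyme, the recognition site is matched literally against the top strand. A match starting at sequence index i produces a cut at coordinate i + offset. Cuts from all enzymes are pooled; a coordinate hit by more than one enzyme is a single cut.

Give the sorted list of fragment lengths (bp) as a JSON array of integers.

[7,7,11,11,12,13]

Site scan:
  PtaVI TGATTGC/4: at [1, 51] ⇒ [5, 55]
  WciIX AGGCA/1: at [11, 43] ⇒ [12, 44]
  AzqV (ACGA, off=0): no sites
  ZebII ACAGCTCG/5: at [27] ⇒ [32]
  NpsI AAAACA/2: at [17] ⇒ [19]

Pooled cuts: [5, 12, 19, 32, 44, 55]

Fragment lengths:
  5→12: 7 bp
  12→19: 7 bp
  19→32: 13 bp
  32→44: 12 bp
  44→55: 11 bp
  55→5 (wrap): 61-55+5 = 11 bp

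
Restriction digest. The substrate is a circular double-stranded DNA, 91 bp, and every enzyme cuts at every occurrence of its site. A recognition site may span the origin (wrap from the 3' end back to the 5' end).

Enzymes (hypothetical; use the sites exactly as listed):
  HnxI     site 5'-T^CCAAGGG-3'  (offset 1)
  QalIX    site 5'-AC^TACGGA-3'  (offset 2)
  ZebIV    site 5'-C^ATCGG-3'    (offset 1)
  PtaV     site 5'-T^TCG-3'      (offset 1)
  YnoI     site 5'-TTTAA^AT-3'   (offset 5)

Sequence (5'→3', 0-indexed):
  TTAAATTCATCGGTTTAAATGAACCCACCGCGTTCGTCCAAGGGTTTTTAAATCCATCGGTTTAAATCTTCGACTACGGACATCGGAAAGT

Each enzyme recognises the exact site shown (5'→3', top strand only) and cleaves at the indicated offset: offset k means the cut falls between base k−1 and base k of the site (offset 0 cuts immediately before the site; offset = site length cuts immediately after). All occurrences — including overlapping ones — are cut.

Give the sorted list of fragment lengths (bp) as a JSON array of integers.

Per-enzyme occurrences:
  HnxI (TCCAAGGG, off=1): starts [36] → cuts [37]
  QalIX (ACTACGGA, off=2): starts [72] → cuts [74]
  ZebIV (CATCGG, off=1): starts [7, 54, 80] → cuts [8, 55, 81]
  PtaV (TTCG, off=1): starts [32, 68] → cuts [33, 69]
  YnoI (TTTAAAT, off=5): starts [13, 46, 60, 90] → cuts [4, 18, 51, 65]

All cut coordinates (distinct, sorted): [4, 8, 18, 33, 37, 51, 55, 65, 69, 74, 81]

Fragment lengths:
  4→8: 4 bp
  8→18: 10 bp
  18→33: 15 bp
  33→37: 4 bp
  37→51: 14 bp
  51→55: 4 bp
  55→65: 10 bp
  65→69: 4 bp
  69→74: 5 bp
  74→81: 7 bp
  81→4 (wrap): 91-81+4 = 14 bp

[4,4,4,4,5,7,10,10,14,14,15]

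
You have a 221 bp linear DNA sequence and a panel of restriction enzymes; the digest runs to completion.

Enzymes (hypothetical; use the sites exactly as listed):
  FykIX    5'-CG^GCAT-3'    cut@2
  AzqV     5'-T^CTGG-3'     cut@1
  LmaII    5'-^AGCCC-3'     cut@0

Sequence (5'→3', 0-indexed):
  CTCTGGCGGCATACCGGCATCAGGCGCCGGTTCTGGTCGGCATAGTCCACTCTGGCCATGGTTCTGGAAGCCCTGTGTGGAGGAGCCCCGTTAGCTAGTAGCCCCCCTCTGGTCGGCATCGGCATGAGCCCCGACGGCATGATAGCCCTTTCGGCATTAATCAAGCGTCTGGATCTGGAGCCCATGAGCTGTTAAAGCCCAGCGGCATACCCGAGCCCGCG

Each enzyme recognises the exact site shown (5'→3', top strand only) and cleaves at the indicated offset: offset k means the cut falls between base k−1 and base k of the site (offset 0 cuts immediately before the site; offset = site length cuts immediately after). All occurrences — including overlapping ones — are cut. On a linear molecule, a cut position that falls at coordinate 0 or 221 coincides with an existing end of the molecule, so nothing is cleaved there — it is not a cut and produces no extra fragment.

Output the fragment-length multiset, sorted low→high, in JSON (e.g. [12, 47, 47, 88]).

[2,4,5,5,6,6,6,7,7,7,8,8,9,9,9,10,10,12,12,15,15,16,16,17]

Scan for sites:
  FykIX CGGCAT/2: at [6, 14, 37, 113, 119, 134, 151, 202] ⇒ [8, 16, 39, 115, 121, 136, 153, 204]
  AzqV TCTGG/1: at [1, 31, 50, 62, 107, 167, 173] ⇒ [2, 32, 51, 63, 108, 168, 174]
  LmaII AGCCC/0: at [68, 83, 99, 126, 143, 178, 195, 213] ⇒ [68, 83, 99, 126, 143, 178, 195, 213]

Pooled cuts: [2, 8, 16, 32, 39, 51, 63, 68, 83, 99, 108, 115, 121, 126, 136, 143, 153, 168, 174, 178, 195, 204, 213]

Fragments:
  [0,2): 2 bp
  [2,8): 6 bp
  [8,16): 8 bp
  [16,32): 16 bp
  [32,39): 7 bp
  [39,51): 12 bp
  [51,63): 12 bp
  [63,68): 5 bp
  [68,83): 15 bp
  [83,99): 16 bp
  [99,108): 9 bp
  [108,115): 7 bp
  [115,121): 6 bp
  [121,126): 5 bp
  [126,136): 10 bp
  [136,143): 7 bp
  [143,153): 10 bp
  [153,168): 15 bp
  [168,174): 6 bp
  [174,178): 4 bp
  [178,195): 17 bp
  [195,204): 9 bp
  [204,213): 9 bp
  [213,221): 8 bp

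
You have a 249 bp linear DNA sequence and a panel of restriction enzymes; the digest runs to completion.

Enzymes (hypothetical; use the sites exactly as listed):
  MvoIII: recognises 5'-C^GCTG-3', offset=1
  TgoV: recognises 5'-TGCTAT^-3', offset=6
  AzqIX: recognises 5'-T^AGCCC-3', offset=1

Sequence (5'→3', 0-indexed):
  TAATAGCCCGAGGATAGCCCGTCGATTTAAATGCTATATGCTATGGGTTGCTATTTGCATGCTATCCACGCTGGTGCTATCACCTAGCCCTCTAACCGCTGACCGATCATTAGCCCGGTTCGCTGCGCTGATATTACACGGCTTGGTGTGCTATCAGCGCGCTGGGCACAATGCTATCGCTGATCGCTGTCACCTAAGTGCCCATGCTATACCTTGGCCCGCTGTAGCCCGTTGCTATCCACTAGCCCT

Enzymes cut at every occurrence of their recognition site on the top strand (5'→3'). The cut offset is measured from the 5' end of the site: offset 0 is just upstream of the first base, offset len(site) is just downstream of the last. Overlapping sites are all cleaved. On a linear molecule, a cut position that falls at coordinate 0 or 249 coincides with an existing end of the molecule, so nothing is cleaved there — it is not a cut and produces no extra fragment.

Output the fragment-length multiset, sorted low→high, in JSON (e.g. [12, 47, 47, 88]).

Site scan:
  MvoIII CGCTG/1: at [68, 96, 120, 125, 159, 177, 184, 219] ⇒ [69, 97, 121, 126, 160, 178, 185, 220]
  TgoV TGCTAT/6: at [31, 38, 48, 59, 74, 148, 171, 204, 232] ⇒ [37, 44, 54, 65, 80, 154, 177, 210, 238]
  AzqIX TAGCCC/1: at [3, 14, 84, 110, 224, 242] ⇒ [4, 15, 85, 111, 225, 243]

All cut coordinates (distinct, sorted): [4, 15, 37, 44, 54, 65, 69, 80, 85, 97, 111, 121, 126, 154, 160, 177, 178, 185, 210, 220, 225, 238, 243]

Fragment lengths:
  [0,4): 4 bp
  [4,15): 11 bp
  [15,37): 22 bp
  [37,44): 7 bp
  [44,54): 10 bp
  [54,65): 11 bp
  [65,69): 4 bp
  [69,80): 11 bp
  [80,85): 5 bp
  [85,97): 12 bp
  [97,111): 14 bp
  [111,121): 10 bp
  [121,126): 5 bp
  [126,154): 28 bp
  [154,160): 6 bp
  [160,177): 17 bp
  [177,178): 1 bp
  [178,185): 7 bp
  [185,210): 25 bp
  [210,220): 10 bp
  [220,225): 5 bp
  [225,238): 13 bp
  [238,243): 5 bp
  [243,249): 6 bp

[1,4,4,5,5,5,5,6,6,7,7,10,10,10,11,11,11,12,13,14,17,22,25,28]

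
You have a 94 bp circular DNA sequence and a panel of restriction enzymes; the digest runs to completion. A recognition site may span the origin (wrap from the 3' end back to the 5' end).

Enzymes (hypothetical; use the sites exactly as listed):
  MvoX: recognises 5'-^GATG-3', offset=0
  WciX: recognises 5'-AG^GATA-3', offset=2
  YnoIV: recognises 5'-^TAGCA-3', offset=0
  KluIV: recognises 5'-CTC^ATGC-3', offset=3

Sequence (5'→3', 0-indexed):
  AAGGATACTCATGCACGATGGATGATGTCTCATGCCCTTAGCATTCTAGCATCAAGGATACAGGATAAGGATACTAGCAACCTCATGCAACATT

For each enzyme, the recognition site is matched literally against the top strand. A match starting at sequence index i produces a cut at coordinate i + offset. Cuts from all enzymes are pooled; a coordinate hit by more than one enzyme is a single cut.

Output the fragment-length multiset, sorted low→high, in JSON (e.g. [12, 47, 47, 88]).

[3,4,5,6,6,7,7,7,8,8,10,10,13]

Site scan:
  MvoX (GATG, off=0): starts [16, 20, 23] → cuts [16, 20, 23]
  WciX (AGGATA, off=2): starts [1, 54, 61, 67] → cuts [3, 56, 63, 69]
  YnoIV (TAGCA, off=0): starts [38, 46, 74] → cuts [38, 46, 74]
  KluIV (CTCATGC, off=3): starts [7, 28, 81] → cuts [10, 31, 84]

All cut coordinates (distinct, sorted): [3, 10, 16, 20, 23, 31, 38, 46, 56, 63, 69, 74, 84]

Fragments:
  3→10: 7 bp
  10→16: 6 bp
  16→20: 4 bp
  20→23: 3 bp
  23→31: 8 bp
  31→38: 7 bp
  38→46: 8 bp
  46→56: 10 bp
  56→63: 7 bp
  63→69: 6 bp
  69→74: 5 bp
  74→84: 10 bp
  84→3 (wrap): 94-84+3 = 13 bp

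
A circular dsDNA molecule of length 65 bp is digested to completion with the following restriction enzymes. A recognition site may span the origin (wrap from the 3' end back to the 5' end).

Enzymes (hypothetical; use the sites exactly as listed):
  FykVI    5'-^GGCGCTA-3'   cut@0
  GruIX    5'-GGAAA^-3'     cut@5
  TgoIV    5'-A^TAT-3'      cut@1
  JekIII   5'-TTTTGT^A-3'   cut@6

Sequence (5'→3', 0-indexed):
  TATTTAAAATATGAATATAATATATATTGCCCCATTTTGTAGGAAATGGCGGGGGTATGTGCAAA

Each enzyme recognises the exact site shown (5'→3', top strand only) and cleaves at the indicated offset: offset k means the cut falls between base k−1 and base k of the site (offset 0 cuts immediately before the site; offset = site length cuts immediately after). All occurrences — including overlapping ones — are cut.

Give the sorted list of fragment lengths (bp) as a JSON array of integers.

[2,2,5,6,6,9,16,19]

Scan for sites:
  FykVI (GGCGCTA, off=0): no sites
  GruIX (GGAAA, off=5): starts [41] → cuts [46]
  TgoIV (ATAT, off=1): starts [8, 14, 19, 21, 23, 64] → cuts [0, 9, 15, 20, 22, 24]
  JekIII (TTTTGTA, off=6): starts [34] → cuts [40]

All cut coordinates (distinct, sorted): [0, 9, 15, 20, 22, 24, 40, 46]

Fragment lengths:
  0→9: 9 bp
  9→15: 6 bp
  15→20: 5 bp
  20→22: 2 bp
  22→24: 2 bp
  24→40: 16 bp
  40→46: 6 bp
  46→0 (wrap): 65-46+0 = 19 bp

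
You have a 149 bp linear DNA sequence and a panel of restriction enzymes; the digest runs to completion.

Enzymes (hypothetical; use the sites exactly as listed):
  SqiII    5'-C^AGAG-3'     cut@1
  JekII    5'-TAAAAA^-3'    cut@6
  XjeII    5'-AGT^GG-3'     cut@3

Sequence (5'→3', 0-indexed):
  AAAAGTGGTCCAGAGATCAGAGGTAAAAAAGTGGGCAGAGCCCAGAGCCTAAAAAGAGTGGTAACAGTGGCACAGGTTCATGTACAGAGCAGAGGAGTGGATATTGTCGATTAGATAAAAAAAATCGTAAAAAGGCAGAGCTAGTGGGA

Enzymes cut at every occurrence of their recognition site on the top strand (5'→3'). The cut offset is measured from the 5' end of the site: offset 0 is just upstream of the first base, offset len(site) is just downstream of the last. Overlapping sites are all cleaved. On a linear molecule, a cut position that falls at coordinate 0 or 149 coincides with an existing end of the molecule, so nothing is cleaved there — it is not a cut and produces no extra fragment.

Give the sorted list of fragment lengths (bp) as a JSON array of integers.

[3,3,4,4,4,5,5,6,7,7,8,9,9,11,12,12,17,23]

Scan for sites:
  SqiII CAGAG/1: at [10, 17, 35, 42, 84, 89, 135] ⇒ [11, 18, 36, 43, 85, 90, 136]
  JekII TAAAAA/6: at [23, 49, 115, 127] ⇒ [29, 55, 121, 133]
  XjeII AGTGG/3: at [3, 29, 56, 65, 95, 142] ⇒ [6, 32, 59, 68, 98, 145]

All cut coordinates (distinct, sorted): [6, 11, 18, 29, 32, 36, 43, 55, 59, 68, 85, 90, 98, 121, 133, 136, 145]

Fragment lengths:
  [0,6): 6 bp
  [6,11): 5 bp
  [11,18): 7 bp
  [18,29): 11 bp
  [29,32): 3 bp
  [32,36): 4 bp
  [36,43): 7 bp
  [43,55): 12 bp
  [55,59): 4 bp
  [59,68): 9 bp
  [68,85): 17 bp
  [85,90): 5 bp
  [90,98): 8 bp
  [98,121): 23 bp
  [121,133): 12 bp
  [133,136): 3 bp
  [136,145): 9 bp
  [145,149): 4 bp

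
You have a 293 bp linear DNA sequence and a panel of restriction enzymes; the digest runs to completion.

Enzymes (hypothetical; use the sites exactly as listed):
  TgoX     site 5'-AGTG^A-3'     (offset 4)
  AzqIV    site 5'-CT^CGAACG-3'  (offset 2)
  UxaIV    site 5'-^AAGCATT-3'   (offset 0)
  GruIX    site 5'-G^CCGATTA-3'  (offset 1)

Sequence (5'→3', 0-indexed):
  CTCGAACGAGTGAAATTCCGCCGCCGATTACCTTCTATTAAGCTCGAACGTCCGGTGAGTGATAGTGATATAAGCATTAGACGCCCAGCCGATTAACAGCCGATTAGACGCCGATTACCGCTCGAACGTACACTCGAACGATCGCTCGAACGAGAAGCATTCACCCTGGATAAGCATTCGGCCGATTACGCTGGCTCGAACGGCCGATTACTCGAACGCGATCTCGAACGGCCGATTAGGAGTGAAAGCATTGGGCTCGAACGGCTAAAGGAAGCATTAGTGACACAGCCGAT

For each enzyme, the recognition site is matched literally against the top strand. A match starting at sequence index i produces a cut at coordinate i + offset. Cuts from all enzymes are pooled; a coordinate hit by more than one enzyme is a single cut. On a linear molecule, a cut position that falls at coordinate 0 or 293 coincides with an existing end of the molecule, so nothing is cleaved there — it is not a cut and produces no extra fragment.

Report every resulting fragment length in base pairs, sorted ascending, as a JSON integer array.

Per-enzyme occurrences:
  TgoX (AGTGA, off=4): starts [8, 57, 63, 240, 278] → cuts [12, 61, 67, 244, 282]
  AzqIV (CTCGAACG, off=2): starts [0, 42, 120, 132, 144, 194, 210, 222, 255] → cuts [2, 44, 122, 134, 146, 196, 212, 224, 257]
  UxaIV (AAGCATT, off=0): starts [71, 154, 171, 245, 271] → cuts [71, 154, 171, 245, 271]
  GruIX (GCCGATTA, off=1): starts [22, 87, 98, 109, 180, 202, 230] → cuts [23, 88, 99, 110, 181, 203, 231]

All cut coordinates (distinct, sorted): [2, 12, 23, 44, 61, 67, 71, 88, 99, 110, 122, 134, 146, 154, 171, 181, 196, 203, 212, 224, 231, 244, 245, 257, 271, 282]

Fragment lengths:
  [0,2): 2 bp
  [2,12): 10 bp
  [12,23): 11 bp
  [23,44): 21 bp
  [44,61): 17 bp
  [61,67): 6 bp
  [67,71): 4 bp
  [71,88): 17 bp
  [88,99): 11 bp
  [99,110): 11 bp
  [110,122): 12 bp
  [122,134): 12 bp
  [134,146): 12 bp
  [146,154): 8 bp
  [154,171): 17 bp
  [171,181): 10 bp
  [181,196): 15 bp
  [196,203): 7 bp
  [203,212): 9 bp
  [212,224): 12 bp
  [224,231): 7 bp
  [231,244): 13 bp
  [244,245): 1 bp
  [245,257): 12 bp
  [257,271): 14 bp
  [271,282): 11 bp
  [282,293): 11 bp

[1,2,4,6,7,7,8,9,10,10,11,11,11,11,11,12,12,12,12,12,13,14,15,17,17,17,21]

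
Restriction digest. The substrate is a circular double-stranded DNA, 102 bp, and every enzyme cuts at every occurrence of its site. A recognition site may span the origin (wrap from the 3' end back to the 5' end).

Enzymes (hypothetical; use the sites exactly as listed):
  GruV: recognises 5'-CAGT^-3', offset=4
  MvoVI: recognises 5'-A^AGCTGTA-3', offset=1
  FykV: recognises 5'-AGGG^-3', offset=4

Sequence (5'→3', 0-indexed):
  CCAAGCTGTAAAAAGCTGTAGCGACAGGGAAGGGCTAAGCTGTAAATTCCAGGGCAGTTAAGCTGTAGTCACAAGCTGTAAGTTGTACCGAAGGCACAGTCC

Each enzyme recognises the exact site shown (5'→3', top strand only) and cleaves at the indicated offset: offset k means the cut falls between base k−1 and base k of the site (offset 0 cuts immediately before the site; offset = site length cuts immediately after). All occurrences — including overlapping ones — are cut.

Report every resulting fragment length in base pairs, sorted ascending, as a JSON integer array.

[2,3,4,5,5,10,13,16,17,27]

Site scan:
  GruV (CAGT, off=4): starts [54, 96] → cuts [58, 100]
  MvoVI (AAGCTGTA, off=1): starts [2, 12, 36, 59, 72] → cuts [3, 13, 37, 60, 73]
  FykV (AGGG, off=4): starts [25, 30, 50] → cuts [29, 34, 54]

All cut coordinates (distinct, sorted): [3, 13, 29, 34, 37, 54, 58, 60, 73, 100]

Fragments:
  3→13: 10 bp
  13→29: 16 bp
  29→34: 5 bp
  34→37: 3 bp
  37→54: 17 bp
  54→58: 4 bp
  58→60: 2 bp
  60→73: 13 bp
  73→100: 27 bp
  100→3 (wrap): 102-100+3 = 5 bp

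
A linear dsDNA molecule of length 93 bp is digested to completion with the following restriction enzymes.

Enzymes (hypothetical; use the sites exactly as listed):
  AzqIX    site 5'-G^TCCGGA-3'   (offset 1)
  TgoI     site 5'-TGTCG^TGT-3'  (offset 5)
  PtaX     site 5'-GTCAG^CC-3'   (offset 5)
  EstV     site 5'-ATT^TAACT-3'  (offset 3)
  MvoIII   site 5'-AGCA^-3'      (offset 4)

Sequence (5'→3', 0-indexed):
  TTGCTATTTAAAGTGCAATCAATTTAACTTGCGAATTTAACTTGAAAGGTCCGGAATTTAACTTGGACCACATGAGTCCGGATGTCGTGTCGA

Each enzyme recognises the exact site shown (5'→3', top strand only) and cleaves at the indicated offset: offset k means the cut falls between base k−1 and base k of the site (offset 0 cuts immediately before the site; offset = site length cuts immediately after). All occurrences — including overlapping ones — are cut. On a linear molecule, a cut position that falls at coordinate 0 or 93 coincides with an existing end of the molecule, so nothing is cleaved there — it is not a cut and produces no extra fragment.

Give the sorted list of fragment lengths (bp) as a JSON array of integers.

Per-enzyme occurrences:
  AzqIX GTCCGGA/1: at [48, 75] ⇒ [49, 76]
  TgoI TGTCGTGT/5: at [82] ⇒ [87]
  PtaX (GTCAGCC, off=5): no sites
  EstV ATTTAACT/3: at [21, 34, 55] ⇒ [24, 37, 58]
  MvoIII (AGCA, off=4): no sites

All cut coordinates (distinct, sorted): [24, 37, 49, 58, 76, 87]

Fragments:
  [0,24): 24 bp
  [24,37): 13 bp
  [37,49): 12 bp
  [49,58): 9 bp
  [58,76): 18 bp
  [76,87): 11 bp
  [87,93): 6 bp

[6,9,11,12,13,18,24]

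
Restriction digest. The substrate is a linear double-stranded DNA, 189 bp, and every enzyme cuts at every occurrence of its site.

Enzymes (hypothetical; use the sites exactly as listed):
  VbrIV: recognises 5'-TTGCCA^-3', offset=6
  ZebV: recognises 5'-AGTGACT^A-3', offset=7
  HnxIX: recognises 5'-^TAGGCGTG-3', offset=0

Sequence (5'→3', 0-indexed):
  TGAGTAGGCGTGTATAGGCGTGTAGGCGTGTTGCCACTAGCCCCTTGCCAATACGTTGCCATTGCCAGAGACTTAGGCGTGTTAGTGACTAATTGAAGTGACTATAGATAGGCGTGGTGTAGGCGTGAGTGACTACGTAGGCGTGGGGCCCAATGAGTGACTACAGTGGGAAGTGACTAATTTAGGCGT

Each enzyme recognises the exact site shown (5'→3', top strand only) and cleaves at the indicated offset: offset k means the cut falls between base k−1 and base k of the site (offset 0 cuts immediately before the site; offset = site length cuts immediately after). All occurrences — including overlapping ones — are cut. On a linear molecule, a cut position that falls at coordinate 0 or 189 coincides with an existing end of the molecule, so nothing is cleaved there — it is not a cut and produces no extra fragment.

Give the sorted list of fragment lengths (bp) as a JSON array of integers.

[3,4,5,6,6,8,10,11,11,11,13,14,14,15,16,17,25]

Site scan:
  VbrIV (TTGCCA, off=6): starts [30, 44, 55, 61] → cuts [36, 50, 61, 67]
  ZebV (AGTGACTA, off=7): starts [83, 96, 127, 155, 171] → cuts [90, 103, 134, 162, 178]
  HnxIX (TAGGCGTG, off=0): starts [4, 14, 22, 73, 108, 119, 137] → cuts [4, 14, 22, 73, 108, 119, 137]

Pooled cuts: [4, 14, 22, 36, 50, 61, 67, 73, 90, 103, 108, 119, 134, 137, 162, 178]

Fragment lengths:
  [0,4): 4 bp
  [4,14): 10 bp
  [14,22): 8 bp
  [22,36): 14 bp
  [36,50): 14 bp
  [50,61): 11 bp
  [61,67): 6 bp
  [67,73): 6 bp
  [73,90): 17 bp
  [90,103): 13 bp
  [103,108): 5 bp
  [108,119): 11 bp
  [119,134): 15 bp
  [134,137): 3 bp
  [137,162): 25 bp
  [162,178): 16 bp
  [178,189): 11 bp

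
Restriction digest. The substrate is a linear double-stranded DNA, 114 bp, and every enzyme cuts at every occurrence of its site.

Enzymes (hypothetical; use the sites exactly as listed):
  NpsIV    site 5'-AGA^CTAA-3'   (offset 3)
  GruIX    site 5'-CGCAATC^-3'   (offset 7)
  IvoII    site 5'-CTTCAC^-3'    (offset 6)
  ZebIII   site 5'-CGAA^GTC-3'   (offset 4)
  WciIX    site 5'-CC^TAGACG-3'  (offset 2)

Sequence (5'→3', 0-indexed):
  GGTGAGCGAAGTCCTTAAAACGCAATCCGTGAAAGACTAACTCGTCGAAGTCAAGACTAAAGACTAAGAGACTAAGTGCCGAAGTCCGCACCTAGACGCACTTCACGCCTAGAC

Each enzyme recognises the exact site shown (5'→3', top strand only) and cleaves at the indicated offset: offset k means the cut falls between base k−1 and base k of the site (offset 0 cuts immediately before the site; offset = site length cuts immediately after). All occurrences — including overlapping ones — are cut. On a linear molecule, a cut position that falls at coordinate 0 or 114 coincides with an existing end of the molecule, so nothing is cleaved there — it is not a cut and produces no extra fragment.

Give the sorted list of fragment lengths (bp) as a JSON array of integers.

Scan for sites:
  NpsIV AGACTAA/3: at [33, 53, 60, 68] ⇒ [36, 56, 63, 71]
  GruIX CGCAATC/7: at [20] ⇒ [27]
  IvoII CTTCAC/6: at [100] ⇒ [106]
  ZebIII CGAAGTC/4: at [6, 45, 79] ⇒ [10, 49, 83]
  WciIX CCTAGACG/2: at [90] ⇒ [92]

Pooled cuts: [10, 27, 36, 49, 56, 63, 71, 83, 92, 106]

Fragment lengths:
  [0,10): 10 bp
  [10,27): 17 bp
  [27,36): 9 bp
  [36,49): 13 bp
  [49,56): 7 bp
  [56,63): 7 bp
  [63,71): 8 bp
  [71,83): 12 bp
  [83,92): 9 bp
  [92,106): 14 bp
  [106,114): 8 bp

[7,7,8,8,9,9,10,12,13,14,17]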